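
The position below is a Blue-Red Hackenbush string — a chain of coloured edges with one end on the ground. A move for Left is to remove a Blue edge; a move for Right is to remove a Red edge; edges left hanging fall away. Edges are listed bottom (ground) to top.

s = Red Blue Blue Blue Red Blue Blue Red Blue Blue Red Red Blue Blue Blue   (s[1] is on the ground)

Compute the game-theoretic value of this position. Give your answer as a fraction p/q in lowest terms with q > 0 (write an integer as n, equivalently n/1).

Recurse on prefixes of the 15-edge string Red Blue Blue Blue Red Blue Blue Red Blue Blue Red Red Blue Blue Blue:
step 1: add Red to get R; options L={  } R={ 0 } — -1
step 2: add Blue to get RB; options L={ -1 } R={ 0 } — -1/2
step 3: add Blue to get RBB; options L={ -1; -1/2 } R={ 0 } — -1/4
step 4: add Blue to get RBBB; options L={ -1; -1/2; -1/4 } R={ 0 } — -1/8
step 5: add Red to get RBBBR; options L={ -1; -1/2; -1/4 } R={ -1/8; 0 } — -3/16
step 6: add Blue to get RBBBRB; options L={ -1; -1/2; -1/4; -3/16 } R={ -1/8; 0 } — -5/32
step 7: add Blue to get RBBBRBB; options L={ -1; -1/2; -1/4; -3/16; -5/32 } R={ -1/8; 0 } — -9/64
step 8: add Red to get RBBBRBBR; options L={ -1; -1/2; -1/4; -3/16; -5/32 } R={ -9/64; -1/8; 0 } — -19/128
step 9: add Blue to get RBBBRBBRB; options L={ -1; -1/2; -1/4; -3/16; -5/32; -19/128 } R={ -9/64; -1/8; 0 } — -37/256
step 10: add Blue to get RBBBRBBRBB; options L={ -1; -1/2; -1/4; -3/16; -5/32; -19/128; -37/256 } R={ -9/64; -1/8; 0 } — -73/512
step 11: add Red to get RBBBRBBRBBR; options L={ -1; -1/2; -1/4; -3/16; -5/32; -19/128; -37/256 } R={ -73/512; -9/64; -1/8; 0 } — -147/1024
step 12: add Red to get RBBBRBBRBBRR; options L={ -1; -1/2; -1/4; -3/16; -5/32; -19/128; -37/256 } R={ -147/1024; -73/512; -9/64; -1/8; 0 } — -295/2048
step 13: add Blue to get RBBBRBBRBBRRB; options L={ -1; -1/2; -1/4; -3/16; -5/32; -19/128; -37/256; -295/2048 } R={ -147/1024; -73/512; -9/64; -1/8; 0 } — -589/4096
step 14: add Blue to get RBBBRBBRBBRRBB; options L={ -1; -1/2; -1/4; -3/16; -5/32; -19/128; -37/256; -295/2048; -589/4096 } R={ -147/1024; -73/512; -9/64; -1/8; 0 } — -1177/8192
step 15: add Blue to get RBBBRBBRBBRRBBB; options L={ -1; -1/2; -1/4; -3/16; -5/32; -19/128; -37/256; -295/2048; -589/4096; -1177/8192 } R={ -147/1024; -73/512; -9/64; -1/8; 0 } — -2353/16384

-2353/16384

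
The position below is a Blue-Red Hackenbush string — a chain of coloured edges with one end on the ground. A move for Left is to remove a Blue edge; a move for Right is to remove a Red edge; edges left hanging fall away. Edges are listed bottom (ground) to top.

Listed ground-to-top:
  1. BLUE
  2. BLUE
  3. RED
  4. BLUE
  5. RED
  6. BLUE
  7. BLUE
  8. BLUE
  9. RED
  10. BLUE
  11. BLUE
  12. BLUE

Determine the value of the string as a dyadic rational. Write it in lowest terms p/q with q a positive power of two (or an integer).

g(B) = { 0 | · } = 1
g(BB) = { 0; 1 | · } = 2
g(BBR) = { 0; 1 | 2 } = 3/2
g(BBRB) = { 0; 1; 3/2 | 2 } = 7/4
g(BBRBR) = { 0; 1; 3/2 | 7/4; 2 } = 13/8
g(BBRBRB) = { 0; 1; 3/2; 13/8 | 7/4; 2 } = 27/16
g(BBRBRBB) = { 0; 1; 3/2; 13/8; 27/16 | 7/4; 2 } = 55/32
g(BBRBRBBB) = { 0; 1; 3/2; 13/8; 27/16; 55/32 | 7/4; 2 } = 111/64
g(BBRBRBBBR) = { 0; 1; 3/2; 13/8; 27/16; 55/32 | 111/64; 7/4; 2 } = 221/128
g(BBRBRBBBRB) = { 0; 1; 3/2; 13/8; 27/16; 55/32; 221/128 | 111/64; 7/4; 2 } = 443/256
g(BBRBRBBBRBB) = { 0; 1; 3/2; 13/8; 27/16; 55/32; 221/128; 443/256 | 111/64; 7/4; 2 } = 887/512
g(BBRBRBBBRBBB) = { 0; 1; 3/2; 13/8; 27/16; 55/32; 221/128; 443/256; 887/512 | 111/64; 7/4; 2 } = 1775/1024

1775/1024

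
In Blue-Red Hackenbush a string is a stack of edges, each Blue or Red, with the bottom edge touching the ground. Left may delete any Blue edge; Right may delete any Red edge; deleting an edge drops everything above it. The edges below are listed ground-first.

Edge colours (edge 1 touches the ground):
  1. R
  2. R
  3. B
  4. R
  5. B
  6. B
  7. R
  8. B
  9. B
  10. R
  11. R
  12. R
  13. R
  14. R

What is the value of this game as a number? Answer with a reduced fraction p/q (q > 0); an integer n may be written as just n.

-6463/4096

Prefix values for R R B R B B R B B R R R R R via {L|R} + simplicity:
G(R) = {  | 0 } = -1
G(RR) = {  | -1 0 } = -2
G(RRB) = { -2 | -1 0 } = -3/2
G(RRBR) = { -2 | -3/2 -1 0 } = -7/4
G(RRBRB) = { -2 -7/4 | -3/2 -1 0 } = -13/8
G(RRBRBB) = { -2 -7/4 -13/8 | -3/2 -1 0 } = -25/16
G(RRBRBBR) = { -2 -7/4 -13/8 | -25/16 -3/2 -1 0 } = -51/32
G(RRBRBBRB) = { -2 -7/4 -13/8 -51/32 | -25/16 -3/2 -1 0 } = -101/64
G(RRBRBBRBB) = { -2 -7/4 -13/8 -51/32 -101/64 | -25/16 -3/2 -1 0 } = -201/128
G(RRBRBBRBBR) = { -2 -7/4 -13/8 -51/32 -101/64 | -201/128 -25/16 -3/2 -1 0 } = -403/256
G(RRBRBBRBBRR) = { -2 -7/4 -13/8 -51/32 -101/64 | -403/256 -201/128 -25/16 -3/2 -1 0 } = -807/512
G(RRBRBBRBBRRR) = { -2 -7/4 -13/8 -51/32 -101/64 | -807/512 -403/256 -201/128 -25/16 -3/2 -1 0 } = -1615/1024
G(RRBRBBRBBRRRR) = { -2 -7/4 -13/8 -51/32 -101/64 | -1615/1024 -807/512 -403/256 -201/128 -25/16 -3/2 -1 0 } = -3231/2048
G(RRBRBBRBBRRRRR) = { -2 -7/4 -13/8 -51/32 -101/64 | -3231/2048 -1615/1024 -807/512 -403/256 -201/128 -25/16 -3/2 -1 0 } = -6463/4096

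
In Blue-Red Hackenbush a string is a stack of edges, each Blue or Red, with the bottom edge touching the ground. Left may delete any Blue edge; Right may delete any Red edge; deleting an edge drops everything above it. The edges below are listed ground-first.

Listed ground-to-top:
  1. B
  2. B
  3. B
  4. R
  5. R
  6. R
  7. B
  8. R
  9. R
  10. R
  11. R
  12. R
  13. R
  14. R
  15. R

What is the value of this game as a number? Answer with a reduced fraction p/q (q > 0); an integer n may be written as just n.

Recurse on prefixes of the 15-edge string B B B R R R B R R R R R R R R:
G_1 [B]  L=[0]  R=[·]  -> 1
G_2 [BB]  L=[0, 1]  R=[·]  -> 2
G_3 [BBB]  L=[0, 1, 2]  R=[·]  -> 3
G_4 [BBBR]  L=[0, 1, 2]  R=[3]  -> 5/2
G_5 [BBBRR]  L=[0, 1, 2]  R=[5/2, 3]  -> 9/4
G_6 [BBBRRR]  L=[0, 1, 2]  R=[9/4, 5/2, 3]  -> 17/8
G_7 [BBBRRRB]  L=[0, 1, 2, 17/8]  R=[9/4, 5/2, 3]  -> 35/16
G_8 [BBBRRRBR]  L=[0, 1, 2, 17/8]  R=[35/16, 9/4, 5/2, 3]  -> 69/32
G_9 [BBBRRRBRR]  L=[0, 1, 2, 17/8]  R=[69/32, 35/16, 9/4, 5/2, 3]  -> 137/64
G_10 [BBBRRRBRRR]  L=[0, 1, 2, 17/8]  R=[137/64, 69/32, 35/16, 9/4, 5/2, 3]  -> 273/128
G_11 [BBBRRRBRRRR]  L=[0, 1, 2, 17/8]  R=[273/128, 137/64, 69/32, 35/16, 9/4, 5/2, 3]  -> 545/256
G_12 [BBBRRRBRRRRR]  L=[0, 1, 2, 17/8]  R=[545/256, 273/128, 137/64, 69/32, 35/16, 9/4, 5/2, 3]  -> 1089/512
G_13 [BBBRRRBRRRRRR]  L=[0, 1, 2, 17/8]  R=[1089/512, 545/256, 273/128, 137/64, 69/32, 35/16, 9/4, 5/2, 3]  -> 2177/1024
G_14 [BBBRRRBRRRRRRR]  L=[0, 1, 2, 17/8]  R=[2177/1024, 1089/512, 545/256, 273/128, 137/64, 69/32, 35/16, 9/4, 5/2, 3]  -> 4353/2048
G_15 [BBBRRRBRRRRRRRR]  L=[0, 1, 2, 17/8]  R=[4353/2048, 2177/1024, 1089/512, 545/256, 273/128, 137/64, 69/32, 35/16, 9/4, 5/2, 3]  -> 8705/4096

8705/4096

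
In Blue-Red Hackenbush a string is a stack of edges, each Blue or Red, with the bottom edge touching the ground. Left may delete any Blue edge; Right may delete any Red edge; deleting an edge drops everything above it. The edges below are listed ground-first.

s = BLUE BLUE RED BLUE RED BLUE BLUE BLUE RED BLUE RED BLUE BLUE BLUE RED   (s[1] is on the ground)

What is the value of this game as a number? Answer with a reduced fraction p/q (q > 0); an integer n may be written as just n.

14173/8192

1 of 15 · B · max L 0 · min R +∞ -> 1
2 of 15 · BB · max L 1 · min R +∞ -> 2
3 of 15 · BBR · max L 1 · min R 2 -> 3/2
4 of 15 · BBRB · max L 3/2 · min R 2 -> 7/4
5 of 15 · BBRBR · max L 3/2 · min R 7/4 -> 13/8
6 of 15 · BBRBRB · max L 13/8 · min R 7/4 -> 27/16
7 of 15 · BBRBRBB · max L 27/16 · min R 7/4 -> 55/32
8 of 15 · BBRBRBBB · max L 55/32 · min R 7/4 -> 111/64
9 of 15 · BBRBRBBBR · max L 55/32 · min R 111/64 -> 221/128
10 of 15 · BBRBRBBBRB · max L 221/128 · min R 111/64 -> 443/256
11 of 15 · BBRBRBBBRBR · max L 221/128 · min R 443/256 -> 885/512
12 of 15 · BBRBRBBBRBRB · max L 885/512 · min R 443/256 -> 1771/1024
13 of 15 · BBRBRBBBRBRBB · max L 1771/1024 · min R 443/256 -> 3543/2048
14 of 15 · BBRBRBBBRBRBBB · max L 3543/2048 · min R 443/256 -> 7087/4096
15 of 15 · BBRBRBBBRBRBBBR · max L 3543/2048 · min R 7087/4096 -> 14173/8192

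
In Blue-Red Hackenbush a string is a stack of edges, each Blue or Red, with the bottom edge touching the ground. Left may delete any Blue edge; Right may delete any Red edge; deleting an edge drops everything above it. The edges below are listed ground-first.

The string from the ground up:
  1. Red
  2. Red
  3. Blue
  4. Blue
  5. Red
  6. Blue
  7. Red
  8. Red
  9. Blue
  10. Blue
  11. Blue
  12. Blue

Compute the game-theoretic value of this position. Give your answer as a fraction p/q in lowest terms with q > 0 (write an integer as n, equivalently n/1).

1 of 12 · R · max L −∞ · min R 0 — -1
2 of 12 · RR · max L −∞ · min R -1 — -2
3 of 12 · RRB · max L -2 · min R -1 — -3/2
4 of 12 · RRBB · max L -3/2 · min R -1 — -5/4
5 of 12 · RRBBR · max L -3/2 · min R -5/4 — -11/8
6 of 12 · RRBBRB · max L -11/8 · min R -5/4 — -21/16
7 of 12 · RRBBRBR · max L -11/8 · min R -21/16 — -43/32
8 of 12 · RRBBRBRR · max L -11/8 · min R -43/32 — -87/64
9 of 12 · RRBBRBRRB · max L -87/64 · min R -43/32 — -173/128
10 of 12 · RRBBRBRRBB · max L -173/128 · min R -43/32 — -345/256
11 of 12 · RRBBRBRRBBB · max L -345/256 · min R -43/32 — -689/512
12 of 12 · RRBBRBRRBBBB · max L -689/512 · min R -43/32 — -1377/1024

-1377/1024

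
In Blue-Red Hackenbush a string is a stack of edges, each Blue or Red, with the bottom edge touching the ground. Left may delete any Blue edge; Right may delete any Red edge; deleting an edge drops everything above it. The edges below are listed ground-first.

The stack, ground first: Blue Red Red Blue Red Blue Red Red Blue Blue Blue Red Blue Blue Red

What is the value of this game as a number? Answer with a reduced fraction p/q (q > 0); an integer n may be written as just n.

val_1 [B]  L=[0]  R=[]  ⇒ 1
val_2 [BR]  L=[0]  R=[1]  ⇒ 1/2
val_3 [BRR]  L=[0]  R=[1/2; 1]  ⇒ 1/4
val_4 [BRRB]  L=[0; 1/4]  R=[1/2; 1]  ⇒ 3/8
val_5 [BRRBR]  L=[0; 1/4]  R=[3/8; 1/2; 1]  ⇒ 5/16
val_6 [BRRBRB]  L=[0; 1/4; 5/16]  R=[3/8; 1/2; 1]  ⇒ 11/32
val_7 [BRRBRBR]  L=[0; 1/4; 5/16]  R=[11/32; 3/8; 1/2; 1]  ⇒ 21/64
val_8 [BRRBRBRR]  L=[0; 1/4; 5/16]  R=[21/64; 11/32; 3/8; 1/2; 1]  ⇒ 41/128
val_9 [BRRBRBRRB]  L=[0; 1/4; 5/16; 41/128]  R=[21/64; 11/32; 3/8; 1/2; 1]  ⇒ 83/256
val_10 [BRRBRBRRBB]  L=[0; 1/4; 5/16; 41/128; 83/256]  R=[21/64; 11/32; 3/8; 1/2; 1]  ⇒ 167/512
val_11 [BRRBRBRRBBB]  L=[0; 1/4; 5/16; 41/128; 83/256; 167/512]  R=[21/64; 11/32; 3/8; 1/2; 1]  ⇒ 335/1024
val_12 [BRRBRBRRBBBR]  L=[0; 1/4; 5/16; 41/128; 83/256; 167/512]  R=[335/1024; 21/64; 11/32; 3/8; 1/2; 1]  ⇒ 669/2048
val_13 [BRRBRBRRBBBRB]  L=[0; 1/4; 5/16; 41/128; 83/256; 167/512; 669/2048]  R=[335/1024; 21/64; 11/32; 3/8; 1/2; 1]  ⇒ 1339/4096
val_14 [BRRBRBRRBBBRBB]  L=[0; 1/4; 5/16; 41/128; 83/256; 167/512; 669/2048; 1339/4096]  R=[335/1024; 21/64; 11/32; 3/8; 1/2; 1]  ⇒ 2679/8192
val_15 [BRRBRBRRBBBRBBR]  L=[0; 1/4; 5/16; 41/128; 83/256; 167/512; 669/2048; 1339/4096]  R=[2679/8192; 335/1024; 21/64; 11/32; 3/8; 1/2; 1]  ⇒ 5357/16384

5357/16384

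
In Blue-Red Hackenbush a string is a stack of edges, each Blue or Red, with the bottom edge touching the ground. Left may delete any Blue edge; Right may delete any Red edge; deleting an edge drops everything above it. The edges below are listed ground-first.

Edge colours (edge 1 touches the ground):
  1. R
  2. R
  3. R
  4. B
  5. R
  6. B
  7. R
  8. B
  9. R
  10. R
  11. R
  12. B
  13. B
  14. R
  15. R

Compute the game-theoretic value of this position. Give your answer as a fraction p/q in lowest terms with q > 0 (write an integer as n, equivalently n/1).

-10983/4096

Recurse on prefixes of the 15-edge string R R R B R B R B R R R B B R R:
R: Left {  }, Right { 0 } ⇒ simplest -1
RR: Left {  }, Right { -1 0 } ⇒ simplest -2
RRR: Left {  }, Right { -2 -1 0 } ⇒ simplest -3
RRRB: Left { -3 }, Right { -2 -1 0 } ⇒ simplest -5/2
RRRBR: Left { -3 }, Right { -5/2 -2 -1 0 } ⇒ simplest -11/4
RRRBRB: Left { -3 -11/4 }, Right { -5/2 -2 -1 0 } ⇒ simplest -21/8
RRRBRBR: Left { -3 -11/4 }, Right { -21/8 -5/2 -2 -1 0 } ⇒ simplest -43/16
RRRBRBRB: Left { -3 -11/4 -43/16 }, Right { -21/8 -5/2 -2 -1 0 } ⇒ simplest -85/32
RRRBRBRBR: Left { -3 -11/4 -43/16 }, Right { -85/32 -21/8 -5/2 -2 -1 0 } ⇒ simplest -171/64
RRRBRBRBRR: Left { -3 -11/4 -43/16 }, Right { -171/64 -85/32 -21/8 -5/2 -2 -1 0 } ⇒ simplest -343/128
RRRBRBRBRRR: Left { -3 -11/4 -43/16 }, Right { -343/128 -171/64 -85/32 -21/8 -5/2 -2 -1 0 } ⇒ simplest -687/256
RRRBRBRBRRRB: Left { -3 -11/4 -43/16 -687/256 }, Right { -343/128 -171/64 -85/32 -21/8 -5/2 -2 -1 0 } ⇒ simplest -1373/512
RRRBRBRBRRRBB: Left { -3 -11/4 -43/16 -687/256 -1373/512 }, Right { -343/128 -171/64 -85/32 -21/8 -5/2 -2 -1 0 } ⇒ simplest -2745/1024
RRRBRBRBRRRBBR: Left { -3 -11/4 -43/16 -687/256 -1373/512 }, Right { -2745/1024 -343/128 -171/64 -85/32 -21/8 -5/2 -2 -1 0 } ⇒ simplest -5491/2048
RRRBRBRBRRRBBRR: Left { -3 -11/4 -43/16 -687/256 -1373/512 }, Right { -5491/2048 -2745/1024 -343/128 -171/64 -85/32 -21/8 -5/2 -2 -1 0 } ⇒ simplest -10983/4096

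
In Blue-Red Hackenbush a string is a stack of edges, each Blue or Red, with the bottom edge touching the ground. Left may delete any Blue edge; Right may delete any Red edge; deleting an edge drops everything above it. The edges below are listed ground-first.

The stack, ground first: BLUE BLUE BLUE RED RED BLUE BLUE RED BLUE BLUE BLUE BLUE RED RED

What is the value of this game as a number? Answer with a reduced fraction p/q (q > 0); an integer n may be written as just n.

4985/2048

Prefix values for BLUE BLUE BLUE RED RED BLUE BLUE RED BLUE BLUE BLUE BLUE RED RED via {L|R} + simplicity:
B: Left { 0 }, Right {  } — simplest 1
BB: Left { 0; 1 }, Right {  } — simplest 2
BBB: Left { 0; 1; 2 }, Right {  } — simplest 3
BBBR: Left { 0; 1; 2 }, Right { 3 } — simplest 5/2
BBBRR: Left { 0; 1; 2 }, Right { 5/2; 3 } — simplest 9/4
BBBRRB: Left { 0; 1; 2; 9/4 }, Right { 5/2; 3 } — simplest 19/8
BBBRRBB: Left { 0; 1; 2; 9/4; 19/8 }, Right { 5/2; 3 } — simplest 39/16
BBBRRBBR: Left { 0; 1; 2; 9/4; 19/8 }, Right { 39/16; 5/2; 3 } — simplest 77/32
BBBRRBBRB: Left { 0; 1; 2; 9/4; 19/8; 77/32 }, Right { 39/16; 5/2; 3 } — simplest 155/64
BBBRRBBRBB: Left { 0; 1; 2; 9/4; 19/8; 77/32; 155/64 }, Right { 39/16; 5/2; 3 } — simplest 311/128
BBBRRBBRBBB: Left { 0; 1; 2; 9/4; 19/8; 77/32; 155/64; 311/128 }, Right { 39/16; 5/2; 3 } — simplest 623/256
BBBRRBBRBBBB: Left { 0; 1; 2; 9/4; 19/8; 77/32; 155/64; 311/128; 623/256 }, Right { 39/16; 5/2; 3 } — simplest 1247/512
BBBRRBBRBBBBR: Left { 0; 1; 2; 9/4; 19/8; 77/32; 155/64; 311/128; 623/256 }, Right { 1247/512; 39/16; 5/2; 3 } — simplest 2493/1024
BBBRRBBRBBBBRR: Left { 0; 1; 2; 9/4; 19/8; 77/32; 155/64; 311/128; 623/256 }, Right { 2493/1024; 1247/512; 39/16; 5/2; 3 } — simplest 4985/2048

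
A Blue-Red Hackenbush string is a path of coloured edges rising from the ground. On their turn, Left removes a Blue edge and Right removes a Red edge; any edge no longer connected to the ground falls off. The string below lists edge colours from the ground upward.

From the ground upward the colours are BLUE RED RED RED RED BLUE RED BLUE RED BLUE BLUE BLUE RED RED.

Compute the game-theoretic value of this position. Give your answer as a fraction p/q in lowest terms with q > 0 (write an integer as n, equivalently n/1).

val(B) = { 0 | none } ⇒ 1
val(BR) = { 0 | 1 } ⇒ 1/2
val(BRR) = { 0 | 1/2 1 } ⇒ 1/4
val(BRRR) = { 0 | 1/4 1/2 1 } ⇒ 1/8
val(BRRRR) = { 0 | 1/8 1/4 1/2 1 } ⇒ 1/16
val(BRRRRB) = { 0 1/16 | 1/8 1/4 1/2 1 } ⇒ 3/32
val(BRRRRBR) = { 0 1/16 | 3/32 1/8 1/4 1/2 1 } ⇒ 5/64
val(BRRRRBRB) = { 0 1/16 5/64 | 3/32 1/8 1/4 1/2 1 } ⇒ 11/128
val(BRRRRBRBR) = { 0 1/16 5/64 | 11/128 3/32 1/8 1/4 1/2 1 } ⇒ 21/256
val(BRRRRBRBRB) = { 0 1/16 5/64 21/256 | 11/128 3/32 1/8 1/4 1/2 1 } ⇒ 43/512
val(BRRRRBRBRBB) = { 0 1/16 5/64 21/256 43/512 | 11/128 3/32 1/8 1/4 1/2 1 } ⇒ 87/1024
val(BRRRRBRBRBBB) = { 0 1/16 5/64 21/256 43/512 87/1024 | 11/128 3/32 1/8 1/4 1/2 1 } ⇒ 175/2048
val(BRRRRBRBRBBBR) = { 0 1/16 5/64 21/256 43/512 87/1024 | 175/2048 11/128 3/32 1/8 1/4 1/2 1 } ⇒ 349/4096
val(BRRRRBRBRBBBRR) = { 0 1/16 5/64 21/256 43/512 87/1024 | 349/4096 175/2048 11/128 3/32 1/8 1/4 1/2 1 } ⇒ 697/8192

697/8192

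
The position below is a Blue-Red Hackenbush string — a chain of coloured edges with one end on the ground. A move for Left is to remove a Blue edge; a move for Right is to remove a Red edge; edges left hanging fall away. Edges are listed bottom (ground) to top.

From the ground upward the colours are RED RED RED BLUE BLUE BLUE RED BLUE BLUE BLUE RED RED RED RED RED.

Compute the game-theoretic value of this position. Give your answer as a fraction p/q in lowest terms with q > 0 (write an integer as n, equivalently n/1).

Prefix values for RED RED RED BLUE BLUE BLUE RED BLUE BLUE BLUE RED RED RED RED RED via {L|R} + simplicity:
G_1 [R]  L=[·]  R=[0]  -> -1
G_2 [RR]  L=[·]  R=[-1, 0]  -> -2
G_3 [RRR]  L=[·]  R=[-2, -1, 0]  -> -3
G_4 [RRRB]  L=[-3]  R=[-2, -1, 0]  -> -5/2
G_5 [RRRBB]  L=[-3, -5/2]  R=[-2, -1, 0]  -> -9/4
G_6 [RRRBBB]  L=[-3, -5/2, -9/4]  R=[-2, -1, 0]  -> -17/8
G_7 [RRRBBBR]  L=[-3, -5/2, -9/4]  R=[-17/8, -2, -1, 0]  -> -35/16
G_8 [RRRBBBRB]  L=[-3, -5/2, -9/4, -35/16]  R=[-17/8, -2, -1, 0]  -> -69/32
G_9 [RRRBBBRBB]  L=[-3, -5/2, -9/4, -35/16, -69/32]  R=[-17/8, -2, -1, 0]  -> -137/64
G_10 [RRRBBBRBBB]  L=[-3, -5/2, -9/4, -35/16, -69/32, -137/64]  R=[-17/8, -2, -1, 0]  -> -273/128
G_11 [RRRBBBRBBBR]  L=[-3, -5/2, -9/4, -35/16, -69/32, -137/64]  R=[-273/128, -17/8, -2, -1, 0]  -> -547/256
G_12 [RRRBBBRBBBRR]  L=[-3, -5/2, -9/4, -35/16, -69/32, -137/64]  R=[-547/256, -273/128, -17/8, -2, -1, 0]  -> -1095/512
G_13 [RRRBBBRBBBRRR]  L=[-3, -5/2, -9/4, -35/16, -69/32, -137/64]  R=[-1095/512, -547/256, -273/128, -17/8, -2, -1, 0]  -> -2191/1024
G_14 [RRRBBBRBBBRRRR]  L=[-3, -5/2, -9/4, -35/16, -69/32, -137/64]  R=[-2191/1024, -1095/512, -547/256, -273/128, -17/8, -2, -1, 0]  -> -4383/2048
G_15 [RRRBBBRBBBRRRRR]  L=[-3, -5/2, -9/4, -35/16, -69/32, -137/64]  R=[-4383/2048, -2191/1024, -1095/512, -547/256, -273/128, -17/8, -2, -1, 0]  -> -8767/4096

-8767/4096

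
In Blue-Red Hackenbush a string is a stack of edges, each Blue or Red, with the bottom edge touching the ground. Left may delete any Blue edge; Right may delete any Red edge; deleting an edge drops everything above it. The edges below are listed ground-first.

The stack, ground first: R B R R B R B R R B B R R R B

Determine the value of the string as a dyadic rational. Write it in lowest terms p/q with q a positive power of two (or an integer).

-13725/16384

Prefix values for R B R R B R B R R B B R R R B via {L|R} + simplicity:
val(R) = {  | 0 } so -1
val(RB) = { -1 | 0 } so -1/2
val(RBR) = { -1 | -1/2,0 } so -3/4
val(RBRR) = { -1 | -3/4,-1/2,0 } so -7/8
val(RBRRB) = { -1,-7/8 | -3/4,-1/2,0 } so -13/16
val(RBRRBR) = { -1,-7/8 | -13/16,-3/4,-1/2,0 } so -27/32
val(RBRRBRB) = { -1,-7/8,-27/32 | -13/16,-3/4,-1/2,0 } so -53/64
val(RBRRBRBR) = { -1,-7/8,-27/32 | -53/64,-13/16,-3/4,-1/2,0 } so -107/128
val(RBRRBRBRR) = { -1,-7/8,-27/32 | -107/128,-53/64,-13/16,-3/4,-1/2,0 } so -215/256
val(RBRRBRBRRB) = { -1,-7/8,-27/32,-215/256 | -107/128,-53/64,-13/16,-3/4,-1/2,0 } so -429/512
val(RBRRBRBRRBB) = { -1,-7/8,-27/32,-215/256,-429/512 | -107/128,-53/64,-13/16,-3/4,-1/2,0 } so -857/1024
val(RBRRBRBRRBBR) = { -1,-7/8,-27/32,-215/256,-429/512 | -857/1024,-107/128,-53/64,-13/16,-3/4,-1/2,0 } so -1715/2048
val(RBRRBRBRRBBRR) = { -1,-7/8,-27/32,-215/256,-429/512 | -1715/2048,-857/1024,-107/128,-53/64,-13/16,-3/4,-1/2,0 } so -3431/4096
val(RBRRBRBRRBBRRR) = { -1,-7/8,-27/32,-215/256,-429/512 | -3431/4096,-1715/2048,-857/1024,-107/128,-53/64,-13/16,-3/4,-1/2,0 } so -6863/8192
val(RBRRBRBRRBBRRRB) = { -1,-7/8,-27/32,-215/256,-429/512,-6863/8192 | -3431/4096,-1715/2048,-857/1024,-107/128,-53/64,-13/16,-3/4,-1/2,0 } so -13725/16384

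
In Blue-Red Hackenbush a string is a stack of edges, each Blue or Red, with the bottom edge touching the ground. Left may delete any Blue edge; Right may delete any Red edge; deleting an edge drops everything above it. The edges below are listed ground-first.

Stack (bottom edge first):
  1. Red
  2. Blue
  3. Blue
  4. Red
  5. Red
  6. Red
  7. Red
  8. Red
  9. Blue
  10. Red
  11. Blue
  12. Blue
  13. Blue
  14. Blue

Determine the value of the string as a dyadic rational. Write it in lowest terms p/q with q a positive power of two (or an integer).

Recurse on prefixes of the 14-edge string Red Blue Blue Red Red Red Red Red Blue Red Blue Blue Blue Blue:
edge 1 of 14 (Red): { ∅ | 0 } — -1
edge 2 of 14 (Blue): { -1 | 0 } — -1/2
edge 3 of 14 (Blue): { -1; -1/2 | 0 } — -1/4
edge 4 of 14 (Red): { -1; -1/2 | -1/4; 0 } — -3/8
edge 5 of 14 (Red): { -1; -1/2 | -3/8; -1/4; 0 } — -7/16
edge 6 of 14 (Red): { -1; -1/2 | -7/16; -3/8; -1/4; 0 } — -15/32
edge 7 of 14 (Red): { -1; -1/2 | -15/32; -7/16; -3/8; -1/4; 0 } — -31/64
edge 8 of 14 (Red): { -1; -1/2 | -31/64; -15/32; -7/16; -3/8; -1/4; 0 } — -63/128
edge 9 of 14 (Blue): { -1; -1/2; -63/128 | -31/64; -15/32; -7/16; -3/8; -1/4; 0 } — -125/256
edge 10 of 14 (Red): { -1; -1/2; -63/128 | -125/256; -31/64; -15/32; -7/16; -3/8; -1/4; 0 } — -251/512
edge 11 of 14 (Blue): { -1; -1/2; -63/128; -251/512 | -125/256; -31/64; -15/32; -7/16; -3/8; -1/4; 0 } — -501/1024
edge 12 of 14 (Blue): { -1; -1/2; -63/128; -251/512; -501/1024 | -125/256; -31/64; -15/32; -7/16; -3/8; -1/4; 0 } — -1001/2048
edge 13 of 14 (Blue): { -1; -1/2; -63/128; -251/512; -501/1024; -1001/2048 | -125/256; -31/64; -15/32; -7/16; -3/8; -1/4; 0 } — -2001/4096
edge 14 of 14 (Blue): { -1; -1/2; -63/128; -251/512; -501/1024; -1001/2048; -2001/4096 | -125/256; -31/64; -15/32; -7/16; -3/8; -1/4; 0 } — -4001/8192

-4001/8192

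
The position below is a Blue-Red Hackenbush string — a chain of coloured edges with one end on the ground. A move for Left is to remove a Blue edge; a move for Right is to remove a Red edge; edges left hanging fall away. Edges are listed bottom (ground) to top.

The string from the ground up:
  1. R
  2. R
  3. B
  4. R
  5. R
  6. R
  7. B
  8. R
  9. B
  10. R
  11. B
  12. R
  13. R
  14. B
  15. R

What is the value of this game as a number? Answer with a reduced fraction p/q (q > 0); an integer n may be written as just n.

-15707/8192

R: Left { · }, Right { 0 } -> simplest -1
RR: Left { · }, Right { -1 0 } -> simplest -2
RRB: Left { -2 }, Right { -1 0 } -> simplest -3/2
RRBR: Left { -2 }, Right { -3/2 -1 0 } -> simplest -7/4
RRBRR: Left { -2 }, Right { -7/4 -3/2 -1 0 } -> simplest -15/8
RRBRRR: Left { -2 }, Right { -15/8 -7/4 -3/2 -1 0 } -> simplest -31/16
RRBRRRB: Left { -2 -31/16 }, Right { -15/8 -7/4 -3/2 -1 0 } -> simplest -61/32
RRBRRRBR: Left { -2 -31/16 }, Right { -61/32 -15/8 -7/4 -3/2 -1 0 } -> simplest -123/64
RRBRRRBRB: Left { -2 -31/16 -123/64 }, Right { -61/32 -15/8 -7/4 -3/2 -1 0 } -> simplest -245/128
RRBRRRBRBR: Left { -2 -31/16 -123/64 }, Right { -245/128 -61/32 -15/8 -7/4 -3/2 -1 0 } -> simplest -491/256
RRBRRRBRBRB: Left { -2 -31/16 -123/64 -491/256 }, Right { -245/128 -61/32 -15/8 -7/4 -3/2 -1 0 } -> simplest -981/512
RRBRRRBRBRBR: Left { -2 -31/16 -123/64 -491/256 }, Right { -981/512 -245/128 -61/32 -15/8 -7/4 -3/2 -1 0 } -> simplest -1963/1024
RRBRRRBRBRBRR: Left { -2 -31/16 -123/64 -491/256 }, Right { -1963/1024 -981/512 -245/128 -61/32 -15/8 -7/4 -3/2 -1 0 } -> simplest -3927/2048
RRBRRRBRBRBRRB: Left { -2 -31/16 -123/64 -491/256 -3927/2048 }, Right { -1963/1024 -981/512 -245/128 -61/32 -15/8 -7/4 -3/2 -1 0 } -> simplest -7853/4096
RRBRRRBRBRBRRBR: Left { -2 -31/16 -123/64 -491/256 -3927/2048 }, Right { -7853/4096 -1963/1024 -981/512 -245/128 -61/32 -15/8 -7/4 -3/2 -1 0 } -> simplest -15707/8192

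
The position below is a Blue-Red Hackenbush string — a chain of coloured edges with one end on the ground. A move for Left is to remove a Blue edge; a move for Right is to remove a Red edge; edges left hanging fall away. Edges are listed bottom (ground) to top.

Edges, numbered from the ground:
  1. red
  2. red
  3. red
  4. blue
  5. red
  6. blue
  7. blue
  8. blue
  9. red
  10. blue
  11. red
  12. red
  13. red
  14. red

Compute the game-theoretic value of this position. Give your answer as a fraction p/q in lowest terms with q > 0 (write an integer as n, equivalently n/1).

-5215/2048

r: Left { ∅ }, Right { 0 } => simplest -1
rr: Left { ∅ }, Right { -1, 0 } => simplest -2
rrr: Left { ∅ }, Right { -2, -1, 0 } => simplest -3
rrrb: Left { -3 }, Right { -2, -1, 0 } => simplest -5/2
rrrbr: Left { -3 }, Right { -5/2, -2, -1, 0 } => simplest -11/4
rrrbrb: Left { -3, -11/4 }, Right { -5/2, -2, -1, 0 } => simplest -21/8
rrrbrbb: Left { -3, -11/4, -21/8 }, Right { -5/2, -2, -1, 0 } => simplest -41/16
rrrbrbbb: Left { -3, -11/4, -21/8, -41/16 }, Right { -5/2, -2, -1, 0 } => simplest -81/32
rrrbrbbbr: Left { -3, -11/4, -21/8, -41/16 }, Right { -81/32, -5/2, -2, -1, 0 } => simplest -163/64
rrrbrbbbrb: Left { -3, -11/4, -21/8, -41/16, -163/64 }, Right { -81/32, -5/2, -2, -1, 0 } => simplest -325/128
rrrbrbbbrbr: Left { -3, -11/4, -21/8, -41/16, -163/64 }, Right { -325/128, -81/32, -5/2, -2, -1, 0 } => simplest -651/256
rrrbrbbbrbrr: Left { -3, -11/4, -21/8, -41/16, -163/64 }, Right { -651/256, -325/128, -81/32, -5/2, -2, -1, 0 } => simplest -1303/512
rrrbrbbbrbrrr: Left { -3, -11/4, -21/8, -41/16, -163/64 }, Right { -1303/512, -651/256, -325/128, -81/32, -5/2, -2, -1, 0 } => simplest -2607/1024
rrrbrbbbrbrrrr: Left { -3, -11/4, -21/8, -41/16, -163/64 }, Right { -2607/1024, -1303/512, -651/256, -325/128, -81/32, -5/2, -2, -1, 0 } => simplest -5215/2048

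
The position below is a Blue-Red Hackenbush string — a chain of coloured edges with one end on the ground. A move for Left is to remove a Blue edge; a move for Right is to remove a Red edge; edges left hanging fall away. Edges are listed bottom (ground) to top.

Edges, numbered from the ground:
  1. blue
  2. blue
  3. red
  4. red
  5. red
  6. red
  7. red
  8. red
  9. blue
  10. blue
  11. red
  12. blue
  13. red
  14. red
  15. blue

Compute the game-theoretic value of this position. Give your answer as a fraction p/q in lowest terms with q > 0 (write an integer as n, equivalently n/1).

8403/8192

Recurse on prefixes of the 15-edge string blue blue red red red red red red blue blue red blue red red blue:
step 1: add blue to get b; options L={ 0 } R={ (no moves) } so 1
step 2: add blue to get bb; options L={ 0, 1 } R={ (no moves) } so 2
step 3: add red to get bbr; options L={ 0, 1 } R={ 2 } so 3/2
step 4: add red to get bbrr; options L={ 0, 1 } R={ 3/2, 2 } so 5/4
step 5: add red to get bbrrr; options L={ 0, 1 } R={ 5/4, 3/2, 2 } so 9/8
step 6: add red to get bbrrrr; options L={ 0, 1 } R={ 9/8, 5/4, 3/2, 2 } so 17/16
step 7: add red to get bbrrrrr; options L={ 0, 1 } R={ 17/16, 9/8, 5/4, 3/2, 2 } so 33/32
step 8: add red to get bbrrrrrr; options L={ 0, 1 } R={ 33/32, 17/16, 9/8, 5/4, 3/2, 2 } so 65/64
step 9: add blue to get bbrrrrrrb; options L={ 0, 1, 65/64 } R={ 33/32, 17/16, 9/8, 5/4, 3/2, 2 } so 131/128
step 10: add blue to get bbrrrrrrbb; options L={ 0, 1, 65/64, 131/128 } R={ 33/32, 17/16, 9/8, 5/4, 3/2, 2 } so 263/256
step 11: add red to get bbrrrrrrbbr; options L={ 0, 1, 65/64, 131/128 } R={ 263/256, 33/32, 17/16, 9/8, 5/4, 3/2, 2 } so 525/512
step 12: add blue to get bbrrrrrrbbrb; options L={ 0, 1, 65/64, 131/128, 525/512 } R={ 263/256, 33/32, 17/16, 9/8, 5/4, 3/2, 2 } so 1051/1024
step 13: add red to get bbrrrrrrbbrbr; options L={ 0, 1, 65/64, 131/128, 525/512 } R={ 1051/1024, 263/256, 33/32, 17/16, 9/8, 5/4, 3/2, 2 } so 2101/2048
step 14: add red to get bbrrrrrrbbrbrr; options L={ 0, 1, 65/64, 131/128, 525/512 } R={ 2101/2048, 1051/1024, 263/256, 33/32, 17/16, 9/8, 5/4, 3/2, 2 } so 4201/4096
step 15: add blue to get bbrrrrrrbbrbrrb; options L={ 0, 1, 65/64, 131/128, 525/512, 4201/4096 } R={ 2101/2048, 1051/1024, 263/256, 33/32, 17/16, 9/8, 5/4, 3/2, 2 } so 8403/8192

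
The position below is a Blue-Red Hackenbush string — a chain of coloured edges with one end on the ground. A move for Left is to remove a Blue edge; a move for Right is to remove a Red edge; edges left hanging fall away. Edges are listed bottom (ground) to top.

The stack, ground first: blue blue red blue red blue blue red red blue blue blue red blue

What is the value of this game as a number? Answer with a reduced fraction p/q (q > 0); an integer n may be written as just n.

edge 1 of 14 (blue): { 0 | — } — 1
edge 2 of 14 (blue): { 0 1 | — } — 2
edge 3 of 14 (red): { 0 1 | 2 } — 3/2
edge 4 of 14 (blue): { 0 1 3/2 | 2 } — 7/4
edge 5 of 14 (red): { 0 1 3/2 | 7/4 2 } — 13/8
edge 6 of 14 (blue): { 0 1 3/2 13/8 | 7/4 2 } — 27/16
edge 7 of 14 (blue): { 0 1 3/2 13/8 27/16 | 7/4 2 } — 55/32
edge 8 of 14 (red): { 0 1 3/2 13/8 27/16 | 55/32 7/4 2 } — 109/64
edge 9 of 14 (red): { 0 1 3/2 13/8 27/16 | 109/64 55/32 7/4 2 } — 217/128
edge 10 of 14 (blue): { 0 1 3/2 13/8 27/16 217/128 | 109/64 55/32 7/4 2 } — 435/256
edge 11 of 14 (blue): { 0 1 3/2 13/8 27/16 217/128 435/256 | 109/64 55/32 7/4 2 } — 871/512
edge 12 of 14 (blue): { 0 1 3/2 13/8 27/16 217/128 435/256 871/512 | 109/64 55/32 7/4 2 } — 1743/1024
edge 13 of 14 (red): { 0 1 3/2 13/8 27/16 217/128 435/256 871/512 | 1743/1024 109/64 55/32 7/4 2 } — 3485/2048
edge 14 of 14 (blue): { 0 1 3/2 13/8 27/16 217/128 435/256 871/512 3485/2048 | 1743/1024 109/64 55/32 7/4 2 } — 6971/4096

6971/4096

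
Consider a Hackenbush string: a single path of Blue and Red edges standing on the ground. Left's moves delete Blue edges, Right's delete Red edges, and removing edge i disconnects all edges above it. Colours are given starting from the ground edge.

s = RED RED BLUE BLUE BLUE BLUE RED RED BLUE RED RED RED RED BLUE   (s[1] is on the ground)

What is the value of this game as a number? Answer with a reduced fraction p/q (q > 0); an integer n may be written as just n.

-4541/4096

Build value(s[:k]) for k = 1..14, string s = RED RED BLUE BLUE BLUE BLUE RED RED BLUE RED RED RED RED BLUE.
edge 1 of 14 (RED): { — | 0 } = -1
edge 2 of 14 (RED): { — | -1; 0 } = -2
edge 3 of 14 (BLUE): { -2 | -1; 0 } = -3/2
edge 4 of 14 (BLUE): { -2; -3/2 | -1; 0 } = -5/4
edge 5 of 14 (BLUE): { -2; -3/2; -5/4 | -1; 0 } = -9/8
edge 6 of 14 (BLUE): { -2; -3/2; -5/4; -9/8 | -1; 0 } = -17/16
edge 7 of 14 (RED): { -2; -3/2; -5/4; -9/8 | -17/16; -1; 0 } = -35/32
edge 8 of 14 (RED): { -2; -3/2; -5/4; -9/8 | -35/32; -17/16; -1; 0 } = -71/64
edge 9 of 14 (BLUE): { -2; -3/2; -5/4; -9/8; -71/64 | -35/32; -17/16; -1; 0 } = -141/128
edge 10 of 14 (RED): { -2; -3/2; -5/4; -9/8; -71/64 | -141/128; -35/32; -17/16; -1; 0 } = -283/256
edge 11 of 14 (RED): { -2; -3/2; -5/4; -9/8; -71/64 | -283/256; -141/128; -35/32; -17/16; -1; 0 } = -567/512
edge 12 of 14 (RED): { -2; -3/2; -5/4; -9/8; -71/64 | -567/512; -283/256; -141/128; -35/32; -17/16; -1; 0 } = -1135/1024
edge 13 of 14 (RED): { -2; -3/2; -5/4; -9/8; -71/64 | -1135/1024; -567/512; -283/256; -141/128; -35/32; -17/16; -1; 0 } = -2271/2048
edge 14 of 14 (BLUE): { -2; -3/2; -5/4; -9/8; -71/64; -2271/2048 | -1135/1024; -567/512; -283/256; -141/128; -35/32; -17/16; -1; 0 } = -4541/4096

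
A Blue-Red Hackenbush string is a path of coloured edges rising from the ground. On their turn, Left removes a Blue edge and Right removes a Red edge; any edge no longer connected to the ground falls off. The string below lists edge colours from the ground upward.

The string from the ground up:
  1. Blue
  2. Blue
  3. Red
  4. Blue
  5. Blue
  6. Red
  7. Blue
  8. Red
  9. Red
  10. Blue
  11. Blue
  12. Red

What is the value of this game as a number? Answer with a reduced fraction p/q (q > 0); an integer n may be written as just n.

1869/1024

step 1: add Blue to get B; options L={ 0 } R={  } gives 1
step 2: add Blue to get BB; options L={ 0; 1 } R={  } gives 2
step 3: add Red to get BBR; options L={ 0; 1 } R={ 2 } gives 3/2
step 4: add Blue to get BBRB; options L={ 0; 1; 3/2 } R={ 2 } gives 7/4
step 5: add Blue to get BBRBB; options L={ 0; 1; 3/2; 7/4 } R={ 2 } gives 15/8
step 6: add Red to get BBRBBR; options L={ 0; 1; 3/2; 7/4 } R={ 15/8; 2 } gives 29/16
step 7: add Blue to get BBRBBRB; options L={ 0; 1; 3/2; 7/4; 29/16 } R={ 15/8; 2 } gives 59/32
step 8: add Red to get BBRBBRBR; options L={ 0; 1; 3/2; 7/4; 29/16 } R={ 59/32; 15/8; 2 } gives 117/64
step 9: add Red to get BBRBBRBRR; options L={ 0; 1; 3/2; 7/4; 29/16 } R={ 117/64; 59/32; 15/8; 2 } gives 233/128
step 10: add Blue to get BBRBBRBRRB; options L={ 0; 1; 3/2; 7/4; 29/16; 233/128 } R={ 117/64; 59/32; 15/8; 2 } gives 467/256
step 11: add Blue to get BBRBBRBRRBB; options L={ 0; 1; 3/2; 7/4; 29/16; 233/128; 467/256 } R={ 117/64; 59/32; 15/8; 2 } gives 935/512
step 12: add Red to get BBRBBRBRRBBR; options L={ 0; 1; 3/2; 7/4; 29/16; 233/128; 467/256 } R={ 935/512; 117/64; 59/32; 15/8; 2 } gives 1869/1024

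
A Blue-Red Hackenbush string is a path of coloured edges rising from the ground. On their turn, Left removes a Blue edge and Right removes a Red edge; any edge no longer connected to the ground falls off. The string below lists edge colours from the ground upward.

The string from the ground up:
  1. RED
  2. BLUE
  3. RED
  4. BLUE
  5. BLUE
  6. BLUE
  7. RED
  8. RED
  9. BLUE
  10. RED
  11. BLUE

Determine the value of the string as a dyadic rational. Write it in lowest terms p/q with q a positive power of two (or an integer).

-565/1024

Build value(s[:k]) for k = 1..11, string s = RED BLUE RED BLUE BLUE BLUE RED RED BLUE RED BLUE.
1 of 11 · R · max L −∞ · min R 0 — -1
2 of 11 · RB · max L -1 · min R 0 — -1/2
3 of 11 · RBR · max L -1 · min R -1/2 — -3/4
4 of 11 · RBRB · max L -3/4 · min R -1/2 — -5/8
5 of 11 · RBRBB · max L -5/8 · min R -1/2 — -9/16
6 of 11 · RBRBBB · max L -9/16 · min R -1/2 — -17/32
7 of 11 · RBRBBBR · max L -9/16 · min R -17/32 — -35/64
8 of 11 · RBRBBBRR · max L -9/16 · min R -35/64 — -71/128
9 of 11 · RBRBBBRRB · max L -71/128 · min R -35/64 — -141/256
10 of 11 · RBRBBBRRBR · max L -71/128 · min R -141/256 — -283/512
11 of 11 · RBRBBBRRBRB · max L -283/512 · min R -141/256 — -565/1024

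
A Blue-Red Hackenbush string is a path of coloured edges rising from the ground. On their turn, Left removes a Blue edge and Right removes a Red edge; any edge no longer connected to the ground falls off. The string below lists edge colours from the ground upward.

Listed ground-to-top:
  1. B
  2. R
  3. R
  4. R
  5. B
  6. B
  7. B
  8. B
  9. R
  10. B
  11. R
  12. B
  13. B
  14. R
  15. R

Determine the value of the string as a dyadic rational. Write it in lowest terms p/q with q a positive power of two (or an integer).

Recurse on prefixes of the 15-edge string B R R R B B B B R B R B B R R:
B: Left { 0 }, Right { ∅ } => simplest 1
BR: Left { 0 }, Right { 1 } => simplest 1/2
BRR: Left { 0 }, Right { 1/2; 1 } => simplest 1/4
BRRR: Left { 0 }, Right { 1/4; 1/2; 1 } => simplest 1/8
BRRRB: Left { 0; 1/8 }, Right { 1/4; 1/2; 1 } => simplest 3/16
BRRRBB: Left { 0; 1/8; 3/16 }, Right { 1/4; 1/2; 1 } => simplest 7/32
BRRRBBB: Left { 0; 1/8; 3/16; 7/32 }, Right { 1/4; 1/2; 1 } => simplest 15/64
BRRRBBBB: Left { 0; 1/8; 3/16; 7/32; 15/64 }, Right { 1/4; 1/2; 1 } => simplest 31/128
BRRRBBBBR: Left { 0; 1/8; 3/16; 7/32; 15/64 }, Right { 31/128; 1/4; 1/2; 1 } => simplest 61/256
BRRRBBBBRB: Left { 0; 1/8; 3/16; 7/32; 15/64; 61/256 }, Right { 31/128; 1/4; 1/2; 1 } => simplest 123/512
BRRRBBBBRBR: Left { 0; 1/8; 3/16; 7/32; 15/64; 61/256 }, Right { 123/512; 31/128; 1/4; 1/2; 1 } => simplest 245/1024
BRRRBBBBRBRB: Left { 0; 1/8; 3/16; 7/32; 15/64; 61/256; 245/1024 }, Right { 123/512; 31/128; 1/4; 1/2; 1 } => simplest 491/2048
BRRRBBBBRBRBB: Left { 0; 1/8; 3/16; 7/32; 15/64; 61/256; 245/1024; 491/2048 }, Right { 123/512; 31/128; 1/4; 1/2; 1 } => simplest 983/4096
BRRRBBBBRBRBBR: Left { 0; 1/8; 3/16; 7/32; 15/64; 61/256; 245/1024; 491/2048 }, Right { 983/4096; 123/512; 31/128; 1/4; 1/2; 1 } => simplest 1965/8192
BRRRBBBBRBRBBRR: Left { 0; 1/8; 3/16; 7/32; 15/64; 61/256; 245/1024; 491/2048 }, Right { 1965/8192; 983/4096; 123/512; 31/128; 1/4; 1/2; 1 } => simplest 3929/16384

3929/16384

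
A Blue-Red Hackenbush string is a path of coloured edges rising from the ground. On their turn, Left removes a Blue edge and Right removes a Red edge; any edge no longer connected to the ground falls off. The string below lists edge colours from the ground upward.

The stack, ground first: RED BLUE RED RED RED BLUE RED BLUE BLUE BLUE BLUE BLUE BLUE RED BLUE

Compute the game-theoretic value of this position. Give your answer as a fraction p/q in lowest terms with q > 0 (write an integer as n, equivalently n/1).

-14853/16384

v_1 [R]  L=[·]  R=[0]  → -1
v_2 [RB]  L=[-1]  R=[0]  → -1/2
v_3 [RBR]  L=[-1]  R=[-1/2; 0]  → -3/4
v_4 [RBRR]  L=[-1]  R=[-3/4; -1/2; 0]  → -7/8
v_5 [RBRRR]  L=[-1]  R=[-7/8; -3/4; -1/2; 0]  → -15/16
v_6 [RBRRRB]  L=[-1; -15/16]  R=[-7/8; -3/4; -1/2; 0]  → -29/32
v_7 [RBRRRBR]  L=[-1; -15/16]  R=[-29/32; -7/8; -3/4; -1/2; 0]  → -59/64
v_8 [RBRRRBRB]  L=[-1; -15/16; -59/64]  R=[-29/32; -7/8; -3/4; -1/2; 0]  → -117/128
v_9 [RBRRRBRBB]  L=[-1; -15/16; -59/64; -117/128]  R=[-29/32; -7/8; -3/4; -1/2; 0]  → -233/256
v_10 [RBRRRBRBBB]  L=[-1; -15/16; -59/64; -117/128; -233/256]  R=[-29/32; -7/8; -3/4; -1/2; 0]  → -465/512
v_11 [RBRRRBRBBBB]  L=[-1; -15/16; -59/64; -117/128; -233/256; -465/512]  R=[-29/32; -7/8; -3/4; -1/2; 0]  → -929/1024
v_12 [RBRRRBRBBBBB]  L=[-1; -15/16; -59/64; -117/128; -233/256; -465/512; -929/1024]  R=[-29/32; -7/8; -3/4; -1/2; 0]  → -1857/2048
v_13 [RBRRRBRBBBBBB]  L=[-1; -15/16; -59/64; -117/128; -233/256; -465/512; -929/1024; -1857/2048]  R=[-29/32; -7/8; -3/4; -1/2; 0]  → -3713/4096
v_14 [RBRRRBRBBBBBBR]  L=[-1; -15/16; -59/64; -117/128; -233/256; -465/512; -929/1024; -1857/2048]  R=[-3713/4096; -29/32; -7/8; -3/4; -1/2; 0]  → -7427/8192
v_15 [RBRRRBRBBBBBBRB]  L=[-1; -15/16; -59/64; -117/128; -233/256; -465/512; -929/1024; -1857/2048; -7427/8192]  R=[-3713/4096; -29/32; -7/8; -3/4; -1/2; 0]  → -14853/16384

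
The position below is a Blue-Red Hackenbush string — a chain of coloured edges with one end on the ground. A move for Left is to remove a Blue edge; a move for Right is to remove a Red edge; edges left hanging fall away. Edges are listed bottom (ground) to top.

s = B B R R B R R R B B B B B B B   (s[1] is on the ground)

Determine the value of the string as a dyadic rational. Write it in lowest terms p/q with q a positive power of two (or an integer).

10495/8192

value_1 [B]  L=[0]  R=[]  ⇒ 1
value_2 [BB]  L=[0,1]  R=[]  ⇒ 2
value_3 [BBR]  L=[0,1]  R=[2]  ⇒ 3/2
value_4 [BBRR]  L=[0,1]  R=[3/2,2]  ⇒ 5/4
value_5 [BBRRB]  L=[0,1,5/4]  R=[3/2,2]  ⇒ 11/8
value_6 [BBRRBR]  L=[0,1,5/4]  R=[11/8,3/2,2]  ⇒ 21/16
value_7 [BBRRBRR]  L=[0,1,5/4]  R=[21/16,11/8,3/2,2]  ⇒ 41/32
value_8 [BBRRBRRR]  L=[0,1,5/4]  R=[41/32,21/16,11/8,3/2,2]  ⇒ 81/64
value_9 [BBRRBRRRB]  L=[0,1,5/4,81/64]  R=[41/32,21/16,11/8,3/2,2]  ⇒ 163/128
value_10 [BBRRBRRRBB]  L=[0,1,5/4,81/64,163/128]  R=[41/32,21/16,11/8,3/2,2]  ⇒ 327/256
value_11 [BBRRBRRRBBB]  L=[0,1,5/4,81/64,163/128,327/256]  R=[41/32,21/16,11/8,3/2,2]  ⇒ 655/512
value_12 [BBRRBRRRBBBB]  L=[0,1,5/4,81/64,163/128,327/256,655/512]  R=[41/32,21/16,11/8,3/2,2]  ⇒ 1311/1024
value_13 [BBRRBRRRBBBBB]  L=[0,1,5/4,81/64,163/128,327/256,655/512,1311/1024]  R=[41/32,21/16,11/8,3/2,2]  ⇒ 2623/2048
value_14 [BBRRBRRRBBBBBB]  L=[0,1,5/4,81/64,163/128,327/256,655/512,1311/1024,2623/2048]  R=[41/32,21/16,11/8,3/2,2]  ⇒ 5247/4096
value_15 [BBRRBRRRBBBBBBB]  L=[0,1,5/4,81/64,163/128,327/256,655/512,1311/1024,2623/2048,5247/4096]  R=[41/32,21/16,11/8,3/2,2]  ⇒ 10495/8192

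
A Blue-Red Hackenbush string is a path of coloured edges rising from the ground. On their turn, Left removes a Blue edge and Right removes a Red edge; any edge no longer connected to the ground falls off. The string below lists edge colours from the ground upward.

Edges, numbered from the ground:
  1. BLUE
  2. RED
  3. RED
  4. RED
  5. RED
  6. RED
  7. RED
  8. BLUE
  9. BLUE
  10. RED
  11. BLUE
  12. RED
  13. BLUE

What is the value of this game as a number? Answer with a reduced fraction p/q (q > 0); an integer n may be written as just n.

107/4096

Prefix values for BLUE RED RED RED RED RED RED BLUE BLUE RED BLUE RED BLUE via {L|R} + simplicity:
edge 1 of 13 (BLUE): { 0 |  } → 1
edge 2 of 13 (RED): { 0 | 1 } → 1/2
edge 3 of 13 (RED): { 0 | 1/2 1 } → 1/4
edge 4 of 13 (RED): { 0 | 1/4 1/2 1 } → 1/8
edge 5 of 13 (RED): { 0 | 1/8 1/4 1/2 1 } → 1/16
edge 6 of 13 (RED): { 0 | 1/16 1/8 1/4 1/2 1 } → 1/32
edge 7 of 13 (RED): { 0 | 1/32 1/16 1/8 1/4 1/2 1 } → 1/64
edge 8 of 13 (BLUE): { 0 1/64 | 1/32 1/16 1/8 1/4 1/2 1 } → 3/128
edge 9 of 13 (BLUE): { 0 1/64 3/128 | 1/32 1/16 1/8 1/4 1/2 1 } → 7/256
edge 10 of 13 (RED): { 0 1/64 3/128 | 7/256 1/32 1/16 1/8 1/4 1/2 1 } → 13/512
edge 11 of 13 (BLUE): { 0 1/64 3/128 13/512 | 7/256 1/32 1/16 1/8 1/4 1/2 1 } → 27/1024
edge 12 of 13 (RED): { 0 1/64 3/128 13/512 | 27/1024 7/256 1/32 1/16 1/8 1/4 1/2 1 } → 53/2048
edge 13 of 13 (BLUE): { 0 1/64 3/128 13/512 53/2048 | 27/1024 7/256 1/32 1/16 1/8 1/4 1/2 1 } → 107/4096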